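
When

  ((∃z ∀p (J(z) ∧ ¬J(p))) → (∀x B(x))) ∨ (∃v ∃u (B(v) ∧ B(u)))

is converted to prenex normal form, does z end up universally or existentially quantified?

universal

Rewrite implications/biconditionals: A → B as ¬A ∨ B.
  ¬(∃z ∀p (J(z) ∧ ¬J(p))) ∨ (∀x B(x)) ∨ (∃v ∃u (B(v) ∧ B(u)))
Push ¬ through the quantifiers and connectives to reach negation normal form:
  (∀z ∃p (¬J(z) ∨ J(p))) ∨ (∀x B(x)) ∨ (∃v ∃u (B(v) ∧ B(u)))
Extract every quantifier outward, since the variables are now distinct and don't occur free across branches:
  ∀z ∃p ∀x ∃v ∃u (¬J(z) ∨ J(p) ∨ B(x) ∨ B(v) ∧ B(u))
The quantifier ∃z sits under an odd number of negations (counting the antecedent side of each →), so it flips to ∀z.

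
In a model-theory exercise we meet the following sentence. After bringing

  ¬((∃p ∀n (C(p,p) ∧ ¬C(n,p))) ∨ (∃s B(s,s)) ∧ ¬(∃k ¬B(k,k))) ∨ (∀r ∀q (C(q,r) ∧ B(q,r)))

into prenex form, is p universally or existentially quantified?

Push ¬ through the quantifiers and connectives to reach negation normal form:
  (∀p ∃n (¬C(p,p) ∨ C(n,p))) ∧ ((∀s ¬B(s,s)) ∨ (∃k ¬B(k,k))) ∨ (∀r ∀q (C(q,r) ∧ B(q,r)))
All bound variables are already distinct, so no renaming is needed.
Extract every quantifier outward, since the variables are now distinct and don't occur free across branches:
  ∀p ∃n ∀s ∃k ∀r ∀q ((¬C(p,p) ∨ C(n,p)) ∧ (¬B(s,s) ∨ ¬B(k,k)) ∨ C(q,r) ∧ B(q,r))
The quantifier ∃p sits under an odd number of negations, so it flips to ∀p.

universal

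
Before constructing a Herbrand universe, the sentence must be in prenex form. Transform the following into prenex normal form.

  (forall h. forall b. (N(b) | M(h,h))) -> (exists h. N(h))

exists h. exists b. exists s. (~N(b) & ~M(h,h) | N(s))

First replace A → B with ¬A ∨ B.
  ~(forall h. forall b. (N(b) | M(h,h))) | (exists h. N(h))
Move each ¬ inward, flipping quantifiers it crosses:
  (exists h. exists b. (~N(b) & ~M(h,h))) | (exists h. N(h))
Give each quantifier a distinct variable: h↦s.
  (exists h. exists b. (~N(b) & ~M(h,h))) | (exists s. N(s))
Finally move all quantifiers to the prefix:
  exists h. exists b. exists s. (~N(b) & ~M(h,h) | N(s))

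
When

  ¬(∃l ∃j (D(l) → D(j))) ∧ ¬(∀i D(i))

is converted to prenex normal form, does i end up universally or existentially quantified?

Rewrite implications/biconditionals: A → B as ¬A ∨ B.
  ¬(∃l ∃j (¬D(l) ∨ D(j))) ∧ ¬(∀i D(i))
Push ¬ through the quantifiers and connectives to reach negation normal form:
  (∀l ∀j (D(l) ∧ ¬D(j))) ∧ (∃i ¬D(i))
Pull the quantifiers to the front (each side's bound variable is not free in the other side):
  ∀l ∀j ∃i (D(l) ∧ ¬D(j) ∧ ¬D(i))
The quantifier ∀i sits under an odd number of negations (counting the antecedent side of each →), so it flips to ∃i.

existential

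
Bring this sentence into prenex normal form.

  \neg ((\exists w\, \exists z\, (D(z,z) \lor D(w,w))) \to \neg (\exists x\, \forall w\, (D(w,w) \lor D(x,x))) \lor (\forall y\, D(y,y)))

Eliminate → and ↔ using ¬ and ∨.
  \neg (\neg (\exists w\, \exists z\, (D(z,z) \lor D(w,w))) \lor \neg (\exists x\, \forall w\, (D(w,w) \lor D(x,x))) \lor (\forall y\, D(y,y)))
Move each ¬ inward, flipping quantifiers it crosses:
  (\exists w\, \exists z\, (D(z,z) \lor D(w,w))) \land (\exists x\, \forall w\, (D(w,w) \lor D(x,x))) \land (\exists y\, \neg D(y,y))
Standardize variables apart so no two quantifiers bind the same name: w↦c.
  (\exists w\, \exists z\, (D(z,z) \lor D(w,w))) \land (\exists x\, \forall c\, (D(c,c) \lor D(x,x))) \land (\exists y\, \neg D(y,y))
Finally move all quantifiers to the prefix:
  \exists w\, \exists z\, \exists x\, \forall c\, \exists y\, ((D(z,z) \lor D(w,w)) \land (D(c,c) \lor D(x,x)) \land \neg D(y,y))

\exists w\, \exists z\, \exists x\, \forall c\, \exists y\, ((D(z,z) \lor D(w,w)) \land (D(c,c) \lor D(x,x)) \land \neg D(y,y))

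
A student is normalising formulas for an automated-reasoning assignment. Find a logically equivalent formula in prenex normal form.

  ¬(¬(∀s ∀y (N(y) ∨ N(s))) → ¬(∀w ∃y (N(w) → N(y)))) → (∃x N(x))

Rewrite implications/biconditionals: A → B as ¬A ∨ B.
  ¬¬(¬¬(∀s ∀y (N(y) ∨ N(s))) ∨ ¬(∀w ∃y (¬N(w) ∨ N(y)))) ∨ (∃x N(x))
Move each ¬ inward, flipping quantifiers it crosses:
  (∀s ∀y (N(y) ∨ N(s))) ∨ (∃w ∀y (N(w) ∧ ¬N(y))) ∨ (∃x N(x))
Give each quantifier a distinct variable: y↦y1.
  (∀s ∀y (N(y) ∨ N(s))) ∨ (∃w ∀y1 (N(w) ∧ ¬N(y1))) ∨ (∃x N(x))
Extract every quantifier outward, since the variables are now distinct and don't occur free across branches:
  ∀s ∀y ∃w ∀y1 ∃x (N(y) ∨ N(s) ∨ N(w) ∧ ¬N(y1) ∨ N(x))

∀s ∀y ∃w ∀y1 ∃x (N(y) ∨ N(s) ∨ N(w) ∧ ¬N(y1) ∨ N(x))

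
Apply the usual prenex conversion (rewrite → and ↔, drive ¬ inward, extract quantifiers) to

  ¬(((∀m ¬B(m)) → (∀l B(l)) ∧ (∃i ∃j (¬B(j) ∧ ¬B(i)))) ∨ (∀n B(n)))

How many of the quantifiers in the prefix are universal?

3

Rewrite implications/biconditionals: A → B as ¬A ∨ B.
  ¬(¬(∀m ¬B(m)) ∨ (∀l B(l)) ∧ (∃i ∃j (¬B(j) ∧ ¬B(i))) ∨ (∀n B(n)))
Move each ¬ inward, flipping quantifiers it crosses:
  (∀m ¬B(m)) ∧ ((∃l ¬B(l)) ∨ (∀i ∀j (B(j) ∨ B(i)))) ∧ (∃n ¬B(n))
Finally move all quantifiers to the prefix:
  ∀m ∃l ∀i ∀j ∃n (¬B(m) ∧ (¬B(l) ∨ B(j) ∨ B(i)) ∧ ¬B(n))
The prefix is ∀m ∃l ∀i ∀j ∃n: 3 universal, 2 existential.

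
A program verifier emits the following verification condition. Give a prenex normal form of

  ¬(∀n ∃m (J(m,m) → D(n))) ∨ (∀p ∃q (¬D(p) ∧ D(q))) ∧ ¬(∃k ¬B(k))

∃n ∀m ∀p ∃q ∀k (J(m,m) ∧ ¬D(n) ∨ ¬D(p) ∧ D(q) ∧ B(k))

First replace A → B with ¬A ∨ B.
  ¬(∀n ∃m (¬J(m,m) ∨ D(n))) ∨ (∀p ∃q (¬D(p) ∧ D(q))) ∧ ¬(∃k ¬B(k))
Drive negations inward (¬∀x A ≡ ∃x ¬A, ¬∃x A ≡ ∀x ¬A, De Morgan for ∧/∨):
  (∃n ∀m (J(m,m) ∧ ¬D(n))) ∨ (∀p ∃q (¬D(p) ∧ D(q))) ∧ (∀k B(k))
All bound variables are already distinct, so no renaming is needed.
Finally move all quantifiers to the prefix:
  ∃n ∀m ∀p ∃q ∀k (J(m,m) ∧ ¬D(n) ∨ ¬D(p) ∧ D(q) ∧ B(k))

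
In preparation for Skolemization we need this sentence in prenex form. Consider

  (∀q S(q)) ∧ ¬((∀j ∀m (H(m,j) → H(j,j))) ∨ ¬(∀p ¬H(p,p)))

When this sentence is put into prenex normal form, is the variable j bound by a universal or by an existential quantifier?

existential

Eliminate → and ↔ using ¬ and ∨.
  (∀q S(q)) ∧ ¬((∀j ∀m (¬H(m,j) ∨ H(j,j))) ∨ ¬(∀p ¬H(p,p)))
Drive negations inward (¬∀x A ≡ ∃x ¬A, ¬∃x A ≡ ∀x ¬A, De Morgan for ∧/∨):
  (∀q S(q)) ∧ (∃j ∃m (H(m,j) ∧ ¬H(j,j))) ∧ (∀p ¬H(p,p))
Finally move all quantifiers to the prefix:
  ∀q ∃j ∃m ∀p (S(q) ∧ H(m,j) ∧ ¬H(j,j) ∧ ¬H(p,p))
The quantifier ∀j sits under an odd number of negations (counting the antecedent side of each →), so it flips to ∃j.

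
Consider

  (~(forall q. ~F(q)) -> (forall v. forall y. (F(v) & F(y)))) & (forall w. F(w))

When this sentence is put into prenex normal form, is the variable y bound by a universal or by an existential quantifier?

Eliminate → and ↔ using ¬ and ∨.
  (~~(forall q. ~F(q)) | (forall v. forall y. (F(v) & F(y)))) & (forall w. F(w))
Move each ¬ inward, flipping quantifiers it crosses:
  ((forall q. ~F(q)) | (forall v. forall y. (F(v) & F(y)))) & (forall w. F(w))
Finally move all quantifiers to the prefix:
  forall q. forall v. forall y. forall w. ((~F(q) | F(v) & F(y)) & F(w))
The quantifier forall y sits under an even number of negations (counting the antecedent side of each →), so it remains universal.

universal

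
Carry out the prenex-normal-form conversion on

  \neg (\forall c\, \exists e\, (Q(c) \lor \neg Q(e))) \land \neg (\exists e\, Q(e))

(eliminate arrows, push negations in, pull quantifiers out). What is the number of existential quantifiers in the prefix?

Move each ¬ inward, flipping quantifiers it crosses:
  (\exists c\, \forall e\, (\neg Q(c) \land Q(e))) \land (\forall e\, \neg Q(e))
Give each quantifier a distinct variable: e↦x1.
  (\exists c\, \forall e\, (\neg Q(c) \land Q(e))) \land (\forall x1\, \neg Q(x1))
Finally move all quantifiers to the prefix:
  \exists c\, \forall e\, \forall x1\, (\neg Q(c) \land Q(e) \land \neg Q(x1))
The prefix is \exists c \forall e \forall x1: 2 universal, 1 existential.

1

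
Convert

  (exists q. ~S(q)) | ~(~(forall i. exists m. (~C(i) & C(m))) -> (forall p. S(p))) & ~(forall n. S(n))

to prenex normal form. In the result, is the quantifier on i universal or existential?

Rewrite implications/biconditionals: A → B as ¬A ∨ B.
  (exists q. ~S(q)) | ~(~~(forall i. exists m. (~C(i) & C(m))) | (forall p. S(p))) & ~(forall n. S(n))
Move each ¬ inward, flipping quantifiers it crosses:
  (exists q. ~S(q)) | (exists i. forall m. (C(i) | ~C(m))) & (exists p. ~S(p)) & (exists n. ~S(n))
All bound variables are already distinct, so no renaming is needed.
Extract every quantifier outward, since the variables are now distinct and don't occur free across branches:
  exists q. exists i. forall m. exists p. exists n. (~S(q) | (C(i) | ~C(m)) & ~S(p) & ~S(n))
The quantifier forall i sits under an odd number of negations (counting the antecedent side of each →), so it flips to exists i.

existential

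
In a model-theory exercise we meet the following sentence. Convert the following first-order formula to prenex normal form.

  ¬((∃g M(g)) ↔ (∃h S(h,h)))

First replace A → B with ¬A ∨ B; A ↔ B as (¬A ∨ B) ∧ (¬B ∨ A).
  ¬((¬(∃g M(g)) ∨ (∃h S(h,h))) ∧ (¬(∃h S(h,h)) ∨ (∃g M(g))))
Drive negations inward (¬∀x A ≡ ∃x ¬A, ¬∃x A ≡ ∀x ¬A, De Morgan for ∧/∨):
  (∃g M(g)) ∧ (∀h ¬S(h,h)) ∨ (∃h S(h,h)) ∧ (∀g ¬M(g))
Rename bound variables to avoid capture: h↦p, g↦b.
  (∃g M(g)) ∧ (∀h ¬S(h,h)) ∨ (∃p S(p,p)) ∧ (∀b ¬M(b))
Extract every quantifier outward, since the variables are now distinct and don't occur free across branches:
  ∃g ∀h ∃p ∀b (M(g) ∧ ¬S(h,h) ∨ S(p,p) ∧ ¬M(b))

∃g ∀h ∃p ∀b (M(g) ∧ ¬S(h,h) ∨ S(p,p) ∧ ¬M(b))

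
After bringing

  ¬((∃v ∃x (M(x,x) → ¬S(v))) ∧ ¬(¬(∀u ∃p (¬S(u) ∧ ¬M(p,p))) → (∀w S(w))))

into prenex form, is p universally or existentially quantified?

existential

Rewrite implications/biconditionals: A → B as ¬A ∨ B.
  ¬((∃v ∃x (¬M(x,x) ∨ ¬S(v))) ∧ ¬(¬¬(∀u ∃p (¬S(u) ∧ ¬M(p,p))) ∨ (∀w S(w))))
Drive negations inward (¬∀x A ≡ ∃x ¬A, ¬∃x A ≡ ∀x ¬A, De Morgan for ∧/∨):
  (∀v ∀x (M(x,x) ∧ S(v))) ∨ (∀u ∃p (¬S(u) ∧ ¬M(p,p))) ∨ (∀w S(w))
All bound variables are already distinct, so no renaming is needed.
Pull the quantifiers to the front (each side's bound variable is not free in the other side):
  ∀v ∀x ∀u ∃p ∀w (M(x,x) ∧ S(v) ∨ ¬S(u) ∧ ¬M(p,p) ∨ S(w))
The quantifier ∃p sits under an even number of negations (counting the antecedent side of each →), so it remains existential.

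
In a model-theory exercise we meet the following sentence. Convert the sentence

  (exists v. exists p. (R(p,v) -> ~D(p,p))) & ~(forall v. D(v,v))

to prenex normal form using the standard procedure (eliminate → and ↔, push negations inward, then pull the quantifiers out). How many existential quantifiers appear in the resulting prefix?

Eliminate → and ↔ using ¬ and ∨.
  (exists v. exists p. (~R(p,v) | ~D(p,p))) & ~(forall v. D(v,v))
Drive negations inward (¬∀x A ≡ ∃x ¬A, ¬∃x A ≡ ∀x ¬A, De Morgan for ∧/∨):
  (exists v. exists p. (~R(p,v) | ~D(p,p))) & (exists v. ~D(v,v))
Rename bound variables to avoid capture: v↦w1.
  (exists v. exists p. (~R(p,v) | ~D(p,p))) & (exists w1. ~D(w1,w1))
Extract every quantifier outward, since the variables are now distinct and don't occur free across branches:
  exists v. exists p. exists w1. ((~R(p,v) | ~D(p,p)) & ~D(w1,w1))
The prefix is exists v exists p exists w1: 0 universal, 3 existential.

3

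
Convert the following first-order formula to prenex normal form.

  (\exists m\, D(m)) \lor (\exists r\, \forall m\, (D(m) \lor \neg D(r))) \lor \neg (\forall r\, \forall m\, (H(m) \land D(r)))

\exists m\, \exists r\, \forall z1\, \exists q\, \exists z\, (D(m) \lor D(z1) \lor \neg D(r) \lor \neg H(z) \lor \neg D(q))

Move each ¬ inward, flipping quantifiers it crosses:
  (\exists m\, D(m)) \lor (\exists r\, \forall m\, (D(m) \lor \neg D(r))) \lor (\exists r\, \exists m\, (\neg H(m) \lor \neg D(r)))
Standardize variables apart so no two quantifiers bind the same name: m↦z1, r↦q, m↦z.
  (\exists m\, D(m)) \lor (\exists r\, \forall z1\, (D(z1) \lor \neg D(r))) \lor (\exists q\, \exists z\, (\neg H(z) \lor \neg D(q)))
Pull the quantifiers to the front (each side's bound variable is not free in the other side):
  \exists m\, \exists r\, \forall z1\, \exists q\, \exists z\, (D(m) \lor D(z1) \lor \neg D(r) \lor \neg H(z) \lor \neg D(q))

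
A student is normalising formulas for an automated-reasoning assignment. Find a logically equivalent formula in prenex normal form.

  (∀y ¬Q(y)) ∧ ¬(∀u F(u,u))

∀y ∃u (¬Q(y) ∧ ¬F(u,u))

Push ¬ through the quantifiers and connectives to reach negation normal form:
  (∀y ¬Q(y)) ∧ (∃u ¬F(u,u))
All bound variables are already distinct, so no renaming is needed.
Extract every quantifier outward, since the variables are now distinct and don't occur free across branches:
  ∀y ∃u (¬Q(y) ∧ ¬F(u,u))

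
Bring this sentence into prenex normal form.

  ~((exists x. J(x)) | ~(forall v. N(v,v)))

forall x. forall v. (~J(x) & N(v,v))

Push ¬ through the quantifiers and connectives to reach negation normal form:
  (forall x. ~J(x)) & (forall v. N(v,v))
All bound variables are already distinct, so no renaming is needed.
Extract every quantifier outward, since the variables are now distinct and don't occur free across branches:
  forall x. forall v. (~J(x) & N(v,v))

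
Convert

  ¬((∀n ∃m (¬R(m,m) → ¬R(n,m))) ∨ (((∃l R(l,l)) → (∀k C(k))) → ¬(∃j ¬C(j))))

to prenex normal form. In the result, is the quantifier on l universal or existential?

Eliminate → and ↔ using ¬ and ∨.
  ¬((∀n ∃m (¬¬R(m,m) ∨ ¬R(n,m))) ∨ ¬(¬(∃l R(l,l)) ∨ (∀k C(k))) ∨ ¬(∃j ¬C(j)))
Push ¬ through the quantifiers and connectives to reach negation normal form:
  (∃n ∀m (¬R(m,m) ∧ R(n,m))) ∧ ((∀l ¬R(l,l)) ∨ (∀k C(k))) ∧ (∃j ¬C(j))
All bound variables are already distinct, so no renaming is needed.
Extract every quantifier outward, since the variables are now distinct and don't occur free across branches:
  ∃n ∀m ∀l ∀k ∃j (¬R(m,m) ∧ R(n,m) ∧ (¬R(l,l) ∨ C(k)) ∧ ¬C(j))
The quantifier ∃l sits under an odd number of negations (counting the antecedent side of each →), so it flips to ∀l.

universal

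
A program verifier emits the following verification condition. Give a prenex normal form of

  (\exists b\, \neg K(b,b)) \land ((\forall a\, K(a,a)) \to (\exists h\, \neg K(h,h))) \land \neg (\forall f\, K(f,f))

\exists b\, \exists a\, \exists h\, \exists f\, (\neg K(b,b) \land (\neg K(a,a) \lor \neg K(h,h)) \land \neg K(f,f))

Rewrite implications/biconditionals: A → B as ¬A ∨ B.
  (\exists b\, \neg K(b,b)) \land (\neg (\forall a\, K(a,a)) \lor (\exists h\, \neg K(h,h))) \land \neg (\forall f\, K(f,f))
Drive negations inward (¬∀x A ≡ ∃x ¬A, ¬∃x A ≡ ∀x ¬A, De Morgan for ∧/∨):
  (\exists b\, \neg K(b,b)) \land ((\exists a\, \neg K(a,a)) \lor (\exists h\, \neg K(h,h))) \land (\exists f\, \neg K(f,f))
Extract every quantifier outward, since the variables are now distinct and don't occur free across branches:
  \exists b\, \exists a\, \exists h\, \exists f\, (\neg K(b,b) \land (\neg K(a,a) \lor \neg K(h,h)) \land \neg K(f,f))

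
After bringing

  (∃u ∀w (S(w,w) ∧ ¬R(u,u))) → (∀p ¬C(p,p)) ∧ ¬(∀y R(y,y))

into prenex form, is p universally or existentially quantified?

universal

Eliminate → and ↔ using ¬ and ∨.
  ¬(∃u ∀w (S(w,w) ∧ ¬R(u,u))) ∨ (∀p ¬C(p,p)) ∧ ¬(∀y R(y,y))
Move each ¬ inward, flipping quantifiers it crosses:
  (∀u ∃w (¬S(w,w) ∨ R(u,u))) ∨ (∀p ¬C(p,p)) ∧ (∃y ¬R(y,y))
All bound variables are already distinct, so no renaming is needed.
Pull the quantifiers to the front (each side's bound variable is not free in the other side):
  ∀u ∃w ∀p ∃y (¬S(w,w) ∨ R(u,u) ∨ ¬C(p,p) ∧ ¬R(y,y))
The quantifier ∀p sits under an even number of negations (counting the antecedent side of each →), so it remains universal.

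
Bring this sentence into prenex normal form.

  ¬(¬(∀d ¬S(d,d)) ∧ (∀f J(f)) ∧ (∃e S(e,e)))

Push ¬ through the quantifiers and connectives to reach negation normal form:
  (∀d ¬S(d,d)) ∨ (∃f ¬J(f)) ∨ (∀e ¬S(e,e))
All bound variables are already distinct, so no renaming is needed.
Pull the quantifiers to the front (each side's bound variable is not free in the other side):
  ∀d ∃f ∀e (¬S(d,d) ∨ ¬J(f) ∨ ¬S(e,e))

∀d ∃f ∀e (¬S(d,d) ∨ ¬J(f) ∨ ¬S(e,e))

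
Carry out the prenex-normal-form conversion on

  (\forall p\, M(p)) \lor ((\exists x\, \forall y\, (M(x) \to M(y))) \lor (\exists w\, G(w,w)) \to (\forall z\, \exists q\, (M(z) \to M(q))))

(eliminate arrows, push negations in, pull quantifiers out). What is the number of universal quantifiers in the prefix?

Rewrite implications/biconditionals: A → B as ¬A ∨ B.
  (\forall p\, M(p)) \lor \neg ((\exists x\, \forall y\, (\neg M(x) \lor M(y))) \lor (\exists w\, G(w,w))) \lor (\forall z\, \exists q\, (\neg M(z) \lor M(q)))
Move each ¬ inward, flipping quantifiers it crosses:
  (\forall p\, M(p)) \lor (\forall x\, \exists y\, (M(x) \land \neg M(y))) \land (\forall w\, \neg G(w,w)) \lor (\forall z\, \exists q\, (\neg M(z) \lor M(q)))
All bound variables are already distinct, so no renaming is needed.
Finally move all quantifiers to the prefix:
  \forall p\, \forall x\, \exists y\, \forall w\, \forall z\, \exists q\, (M(p) \lor M(x) \land \neg M(y) \land \neg G(w,w) \lor \neg M(z) \lor M(q))
The prefix is \forall p \forall x \exists y \forall w \forall z \exists q: 4 universal, 2 existential.

4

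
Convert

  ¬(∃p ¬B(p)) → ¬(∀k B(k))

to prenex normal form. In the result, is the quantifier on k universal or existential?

existential

First replace A → B with ¬A ∨ B.
  ¬¬(∃p ¬B(p)) ∨ ¬(∀k B(k))
Push ¬ through the quantifiers and connectives to reach negation normal form:
  (∃p ¬B(p)) ∨ (∃k ¬B(k))
All bound variables are already distinct, so no renaming is needed.
Finally move all quantifiers to the prefix:
  ∃p ∃k (¬B(p) ∨ ¬B(k))
The quantifier ∀k sits under an odd number of negations (counting the antecedent side of each →), so it flips to ∃k.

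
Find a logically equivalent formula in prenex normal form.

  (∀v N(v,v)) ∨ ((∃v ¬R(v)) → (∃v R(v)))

∀v ∀b ∃u1 (N(v,v) ∨ R(b) ∨ R(u1))

First replace A → B with ¬A ∨ B.
  (∀v N(v,v)) ∨ ¬(∃v ¬R(v)) ∨ (∃v R(v))
Push ¬ through the quantifiers and connectives to reach negation normal form:
  (∀v N(v,v)) ∨ (∀v R(v)) ∨ (∃v R(v))
Standardize variables apart so no two quantifiers bind the same name: v↦b, v↦u1.
  (∀v N(v,v)) ∨ (∀b R(b)) ∨ (∃u1 R(u1))
Pull the quantifiers to the front (each side's bound variable is not free in the other side):
  ∀v ∀b ∃u1 (N(v,v) ∨ R(b) ∨ R(u1))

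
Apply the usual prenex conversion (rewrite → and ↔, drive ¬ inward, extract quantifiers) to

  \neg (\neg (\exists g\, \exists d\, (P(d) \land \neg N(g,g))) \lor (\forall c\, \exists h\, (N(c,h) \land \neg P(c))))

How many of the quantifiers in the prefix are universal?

1

Move each ¬ inward, flipping quantifiers it crosses:
  (\exists g\, \exists d\, (P(d) \land \neg N(g,g))) \land (\exists c\, \forall h\, (\neg N(c,h) \lor P(c)))
All bound variables are already distinct, so no renaming is needed.
Finally move all quantifiers to the prefix:
  \exists g\, \exists d\, \exists c\, \forall h\, (P(d) \land \neg N(g,g) \land (\neg N(c,h) \lor P(c)))
The prefix is \exists g \exists d \exists c \forall h: 1 universal, 3 existential.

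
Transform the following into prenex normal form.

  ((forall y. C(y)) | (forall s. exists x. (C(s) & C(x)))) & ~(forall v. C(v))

Drive negations inward (¬∀x A ≡ ∃x ¬A, ¬∃x A ≡ ∀x ¬A, De Morgan for ∧/∨):
  ((forall y. C(y)) | (forall s. exists x. (C(s) & C(x)))) & (exists v. ~C(v))
All bound variables are already distinct, so no renaming is needed.
Finally move all quantifiers to the prefix:
  forall y. forall s. exists x. exists v. ((C(y) | C(s) & C(x)) & ~C(v))

forall y. forall s. exists x. exists v. ((C(y) | C(s) & C(x)) & ~C(v))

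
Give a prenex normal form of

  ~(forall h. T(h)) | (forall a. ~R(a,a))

Drive negations inward (¬∀x A ≡ ∃x ¬A, ¬∃x A ≡ ∀x ¬A, De Morgan for ∧/∨):
  (exists h. ~T(h)) | (forall a. ~R(a,a))
All bound variables are already distinct, so no renaming is needed.
Finally move all quantifiers to the prefix:
  exists h. forall a. (~T(h) | ~R(a,a))

exists h. forall a. (~T(h) | ~R(a,a))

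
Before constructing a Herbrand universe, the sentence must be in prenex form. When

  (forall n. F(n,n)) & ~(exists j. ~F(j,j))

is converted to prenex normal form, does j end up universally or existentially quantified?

universal

Move each ¬ inward, flipping quantifiers it crosses:
  (forall n. F(n,n)) & (forall j. F(j,j))
All bound variables are already distinct, so no renaming is needed.
Extract every quantifier outward, since the variables are now distinct and don't occur free across branches:
  forall n. forall j. (F(n,n) & F(j,j))
The quantifier exists j sits under an odd number of negations, so it flips to forall j.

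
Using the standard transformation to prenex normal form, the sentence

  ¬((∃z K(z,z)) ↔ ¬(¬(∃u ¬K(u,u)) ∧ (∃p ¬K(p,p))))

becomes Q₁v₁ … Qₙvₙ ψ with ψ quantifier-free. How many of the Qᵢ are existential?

3

Eliminate → and ↔ using ¬ and ∨; A ↔ B as (¬A ∨ B) ∧ (¬B ∨ A).
  ¬((¬(∃z K(z,z)) ∨ ¬(¬(∃u ¬K(u,u)) ∧ (∃p ¬K(p,p)))) ∧ (¬¬(¬(∃u ¬K(u,u)) ∧ (∃p ¬K(p,p))) ∨ (∃z K(z,z))))
Push ¬ through the quantifiers and connectives to reach negation normal form:
  (∃z K(z,z)) ∧ (∀u K(u,u)) ∧ (∃p ¬K(p,p)) ∨ ((∃u ¬K(u,u)) ∨ (∀p K(p,p))) ∧ (∀z ¬K(z,z))
Give each quantifier a distinct variable: u↦c, p↦a, z↦y.
  (∃z K(z,z)) ∧ (∀u K(u,u)) ∧ (∃p ¬K(p,p)) ∨ ((∃c ¬K(c,c)) ∨ (∀a K(a,a))) ∧ (∀y ¬K(y,y))
Pull the quantifiers to the front (each side's bound variable is not free in the other side):
  ∃z ∀u ∃p ∃c ∀a ∀y (K(z,z) ∧ K(u,u) ∧ ¬K(p,p) ∨ (¬K(c,c) ∨ K(a,a)) ∧ ¬K(y,y))
The prefix is ∃z ∀u ∃p ∃c ∀a ∀y: 3 universal, 3 existential.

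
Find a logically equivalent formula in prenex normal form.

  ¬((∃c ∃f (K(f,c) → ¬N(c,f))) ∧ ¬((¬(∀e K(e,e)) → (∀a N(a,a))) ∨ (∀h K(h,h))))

∀c ∀f ∀e ∀a ∀h (K(f,c) ∧ N(c,f) ∨ K(e,e) ∨ N(a,a) ∨ K(h,h))

First replace A → B with ¬A ∨ B.
  ¬((∃c ∃f (¬K(f,c) ∨ ¬N(c,f))) ∧ ¬(¬¬(∀e K(e,e)) ∨ (∀a N(a,a)) ∨ (∀h K(h,h))))
Push ¬ through the quantifiers and connectives to reach negation normal form:
  (∀c ∀f (K(f,c) ∧ N(c,f))) ∨ (∀e K(e,e)) ∨ (∀a N(a,a)) ∨ (∀h K(h,h))
All bound variables are already distinct, so no renaming is needed.
Finally move all quantifiers to the prefix:
  ∀c ∀f ∀e ∀a ∀h (K(f,c) ∧ N(c,f) ∨ K(e,e) ∨ N(a,a) ∨ K(h,h))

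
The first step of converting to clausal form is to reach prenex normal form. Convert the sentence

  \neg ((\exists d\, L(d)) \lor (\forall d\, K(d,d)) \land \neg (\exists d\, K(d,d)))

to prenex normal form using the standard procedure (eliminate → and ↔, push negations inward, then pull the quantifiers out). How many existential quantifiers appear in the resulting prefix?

2

Push ¬ through the quantifiers and connectives to reach negation normal form:
  (\forall d\, \neg L(d)) \land ((\exists d\, \neg K(d,d)) \lor (\exists d\, K(d,d)))
Give each quantifier a distinct variable: d↦p, d↦z.
  (\forall d\, \neg L(d)) \land ((\exists p\, \neg K(p,p)) \lor (\exists z\, K(z,z)))
Extract every quantifier outward, since the variables are now distinct and don't occur free across branches:
  \forall d\, \exists p\, \exists z\, (\neg L(d) \land (\neg K(p,p) \lor K(z,z)))
The prefix is \forall d \exists p \exists z: 1 universal, 2 existential.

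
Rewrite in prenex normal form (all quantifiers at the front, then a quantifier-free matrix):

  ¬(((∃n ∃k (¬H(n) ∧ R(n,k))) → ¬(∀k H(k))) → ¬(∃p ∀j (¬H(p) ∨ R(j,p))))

Rewrite implications/biconditionals: A → B as ¬A ∨ B.
  ¬(¬(¬(∃n ∃k (¬H(n) ∧ R(n,k))) ∨ ¬(∀k H(k))) ∨ ¬(∃p ∀j (¬H(p) ∨ R(j,p))))
Drive negations inward (¬∀x A ≡ ∃x ¬A, ¬∃x A ≡ ∀x ¬A, De Morgan for ∧/∨):
  ((∀n ∀k (H(n) ∨ ¬R(n,k))) ∨ (∃k ¬H(k))) ∧ (∃p ∀j (¬H(p) ∨ R(j,p)))
Rename bound variables to avoid capture: k↦z1.
  ((∀n ∀k (H(n) ∨ ¬R(n,k))) ∨ (∃z1 ¬H(z1))) ∧ (∃p ∀j (¬H(p) ∨ R(j,p)))
Extract every quantifier outward, since the variables are now distinct and don't occur free across branches:
  ∀n ∀k ∃z1 ∃p ∀j ((H(n) ∨ ¬R(n,k) ∨ ¬H(z1)) ∧ (¬H(p) ∨ R(j,p)))

∀n ∀k ∃z1 ∃p ∀j ((H(n) ∨ ¬R(n,k) ∨ ¬H(z1)) ∧ (¬H(p) ∨ R(j,p)))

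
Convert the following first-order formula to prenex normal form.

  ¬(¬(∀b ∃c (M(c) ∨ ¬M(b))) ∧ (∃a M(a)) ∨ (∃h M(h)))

∀b ∃c ∀a ∀h ((M(c) ∨ ¬M(b) ∨ ¬M(a)) ∧ ¬M(h))

Drive negations inward (¬∀x A ≡ ∃x ¬A, ¬∃x A ≡ ∀x ¬A, De Morgan for ∧/∨):
  ((∀b ∃c (M(c) ∨ ¬M(b))) ∨ (∀a ¬M(a))) ∧ (∀h ¬M(h))
All bound variables are already distinct, so no renaming is needed.
Finally move all quantifiers to the prefix:
  ∀b ∃c ∀a ∀h ((M(c) ∨ ¬M(b) ∨ ¬M(a)) ∧ ¬M(h))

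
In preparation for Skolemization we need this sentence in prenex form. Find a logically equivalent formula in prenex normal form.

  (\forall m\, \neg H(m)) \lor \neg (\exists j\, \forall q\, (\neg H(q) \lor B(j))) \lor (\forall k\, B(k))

Move each ¬ inward, flipping quantifiers it crosses:
  (\forall m\, \neg H(m)) \lor (\forall j\, \exists q\, (H(q) \land \neg B(j))) \lor (\forall k\, B(k))
All bound variables are already distinct, so no renaming is needed.
Finally move all quantifiers to the prefix:
  \forall m\, \forall j\, \exists q\, \forall k\, (\neg H(m) \lor H(q) \land \neg B(j) \lor B(k))

\forall m\, \forall j\, \exists q\, \forall k\, (\neg H(m) \lor H(q) \land \neg B(j) \lor B(k))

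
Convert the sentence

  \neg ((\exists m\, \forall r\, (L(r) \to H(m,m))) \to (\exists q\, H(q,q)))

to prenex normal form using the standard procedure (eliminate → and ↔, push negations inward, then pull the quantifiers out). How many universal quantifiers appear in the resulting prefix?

2

Rewrite implications/biconditionals: A → B as ¬A ∨ B.
  \neg (\neg (\exists m\, \forall r\, (\neg L(r) \lor H(m,m))) \lor (\exists q\, H(q,q)))
Drive negations inward (¬∀x A ≡ ∃x ¬A, ¬∃x A ≡ ∀x ¬A, De Morgan for ∧/∨):
  (\exists m\, \forall r\, (\neg L(r) \lor H(m,m))) \land (\forall q\, \neg H(q,q))
All bound variables are already distinct, so no renaming is needed.
Extract every quantifier outward, since the variables are now distinct and don't occur free across branches:
  \exists m\, \forall r\, \forall q\, ((\neg L(r) \lor H(m,m)) \land \neg H(q,q))
The prefix is \exists m \forall r \forall q: 2 universal, 1 existential.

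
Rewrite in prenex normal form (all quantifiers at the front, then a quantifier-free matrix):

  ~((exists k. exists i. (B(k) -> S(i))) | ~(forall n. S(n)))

forall k. forall i. forall n. (B(k) & ~S(i) & S(n))

Eliminate → and ↔ using ¬ and ∨.
  ~((exists k. exists i. (~B(k) | S(i))) | ~(forall n. S(n)))
Push ¬ through the quantifiers and connectives to reach negation normal form:
  (forall k. forall i. (B(k) & ~S(i))) & (forall n. S(n))
All bound variables are already distinct, so no renaming is needed.
Finally move all quantifiers to the prefix:
  forall k. forall i. forall n. (B(k) & ~S(i) & S(n))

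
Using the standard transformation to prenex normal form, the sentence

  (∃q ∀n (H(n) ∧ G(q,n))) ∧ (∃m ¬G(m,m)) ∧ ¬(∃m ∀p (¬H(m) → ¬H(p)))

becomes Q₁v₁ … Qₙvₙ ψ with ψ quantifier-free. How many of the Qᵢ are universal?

2

Rewrite implications/biconditionals: A → B as ¬A ∨ B.
  (∃q ∀n (H(n) ∧ G(q,n))) ∧ (∃m ¬G(m,m)) ∧ ¬(∃m ∀p (¬¬H(m) ∨ ¬H(p)))
Move each ¬ inward, flipping quantifiers it crosses:
  (∃q ∀n (H(n) ∧ G(q,n))) ∧ (∃m ¬G(m,m)) ∧ (∀m ∃p (¬H(m) ∧ H(p)))
Rename bound variables to avoid capture: m↦x1.
  (∃q ∀n (H(n) ∧ G(q,n))) ∧ (∃m ¬G(m,m)) ∧ (∀x1 ∃p (¬H(x1) ∧ H(p)))
Finally move all quantifiers to the prefix:
  ∃q ∀n ∃m ∀x1 ∃p (H(n) ∧ G(q,n) ∧ ¬G(m,m) ∧ ¬H(x1) ∧ H(p))
The prefix is ∃q ∀n ∃m ∀x1 ∃p: 2 universal, 3 existential.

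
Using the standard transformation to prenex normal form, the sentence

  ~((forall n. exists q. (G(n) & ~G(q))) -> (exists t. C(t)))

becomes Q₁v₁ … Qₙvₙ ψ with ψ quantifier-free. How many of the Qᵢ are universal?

Eliminate → and ↔ using ¬ and ∨.
  ~(~(forall n. exists q. (G(n) & ~G(q))) | (exists t. C(t)))
Drive negations inward (¬∀x A ≡ ∃x ¬A, ¬∃x A ≡ ∀x ¬A, De Morgan for ∧/∨):
  (forall n. exists q. (G(n) & ~G(q))) & (forall t. ~C(t))
Extract every quantifier outward, since the variables are now distinct and don't occur free across branches:
  forall n. exists q. forall t. (G(n) & ~G(q) & ~C(t))
The prefix is forall n exists q forall t: 2 universal, 1 existential.

2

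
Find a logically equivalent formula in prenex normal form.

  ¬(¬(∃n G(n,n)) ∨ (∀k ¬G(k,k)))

∃n ∃k (G(n,n) ∧ G(k,k))

Push ¬ through the quantifiers and connectives to reach negation normal form:
  (∃n G(n,n)) ∧ (∃k G(k,k))
All bound variables are already distinct, so no renaming is needed.
Pull the quantifiers to the front (each side's bound variable is not free in the other side):
  ∃n ∃k (G(n,n) ∧ G(k,k))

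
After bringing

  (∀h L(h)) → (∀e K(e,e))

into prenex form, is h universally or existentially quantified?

First replace A → B with ¬A ∨ B.
  ¬(∀h L(h)) ∨ (∀e K(e,e))
Drive negations inward (¬∀x A ≡ ∃x ¬A, ¬∃x A ≡ ∀x ¬A, De Morgan for ∧/∨):
  (∃h ¬L(h)) ∨ (∀e K(e,e))
All bound variables are already distinct, so no renaming is needed.
Pull the quantifiers to the front (each side's bound variable is not free in the other side):
  ∃h ∀e (¬L(h) ∨ K(e,e))
The quantifier ∀h sits under an odd number of negations (counting the antecedent side of each →), so it flips to ∃h.

existential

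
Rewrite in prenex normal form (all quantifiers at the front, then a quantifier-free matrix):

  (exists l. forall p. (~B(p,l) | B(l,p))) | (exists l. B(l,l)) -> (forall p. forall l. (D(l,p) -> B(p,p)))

forall l. exists p. forall u1. forall a. forall v. (B(p,l) & ~B(l,p) & ~B(u1,u1) | ~D(v,a) | B(a,a))

First replace A → B with ¬A ∨ B.
  ~((exists l. forall p. (~B(p,l) | B(l,p))) | (exists l. B(l,l))) | (forall p. forall l. (~D(l,p) | B(p,p)))
Drive negations inward (¬∀x A ≡ ∃x ¬A, ¬∃x A ≡ ∀x ¬A, De Morgan for ∧/∨):
  (forall l. exists p. (B(p,l) & ~B(l,p))) & (forall l. ~B(l,l)) | (forall p. forall l. (~D(l,p) | B(p,p)))
Rename bound variables to avoid capture: l↦u1, p↦a, l↦v.
  (forall l. exists p. (B(p,l) & ~B(l,p))) & (forall u1. ~B(u1,u1)) | (forall a. forall v. (~D(v,a) | B(a,a)))
Pull the quantifiers to the front (each side's bound variable is not free in the other side):
  forall l. exists p. forall u1. forall a. forall v. (B(p,l) & ~B(l,p) & ~B(u1,u1) | ~D(v,a) | B(a,a))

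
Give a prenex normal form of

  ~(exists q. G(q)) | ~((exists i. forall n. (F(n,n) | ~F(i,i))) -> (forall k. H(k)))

forall q. exists i. forall n. exists k. (~G(q) | (F(n,n) | ~F(i,i)) & ~H(k))

First replace A → B with ¬A ∨ B.
  ~(exists q. G(q)) | ~(~(exists i. forall n. (F(n,n) | ~F(i,i))) | (forall k. H(k)))
Drive negations inward (¬∀x A ≡ ∃x ¬A, ¬∃x A ≡ ∀x ¬A, De Morgan for ∧/∨):
  (forall q. ~G(q)) | (exists i. forall n. (F(n,n) | ~F(i,i))) & (exists k. ~H(k))
Extract every quantifier outward, since the variables are now distinct and don't occur free across branches:
  forall q. exists i. forall n. exists k. (~G(q) | (F(n,n) | ~F(i,i)) & ~H(k))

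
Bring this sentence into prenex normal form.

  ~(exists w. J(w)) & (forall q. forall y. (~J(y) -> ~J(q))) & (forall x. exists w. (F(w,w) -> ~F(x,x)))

First replace A → B with ¬A ∨ B.
  ~(exists w. J(w)) & (forall q. forall y. (~~J(y) | ~J(q))) & (forall x. exists w. (~F(w,w) | ~F(x,x)))
Move each ¬ inward, flipping quantifiers it crosses:
  (forall w. ~J(w)) & (forall q. forall y. (J(y) | ~J(q))) & (forall x. exists w. (~F(w,w) | ~F(x,x)))
Standardize variables apart so no two quantifiers bind the same name: w↦b.
  (forall w. ~J(w)) & (forall q. forall y. (J(y) | ~J(q))) & (forall x. exists b. (~F(b,b) | ~F(x,x)))
Pull the quantifiers to the front (each side's bound variable is not free in the other side):
  forall w. forall q. forall y. forall x. exists b. (~J(w) & (J(y) | ~J(q)) & (~F(b,b) | ~F(x,x)))

forall w. forall q. forall y. forall x. exists b. (~J(w) & (J(y) | ~J(q)) & (~F(b,b) | ~F(x,x)))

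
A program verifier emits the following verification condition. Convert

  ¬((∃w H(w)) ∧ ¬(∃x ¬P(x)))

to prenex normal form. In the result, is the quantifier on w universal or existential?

Move each ¬ inward, flipping quantifiers it crosses:
  (∀w ¬H(w)) ∨ (∃x ¬P(x))
Finally move all quantifiers to the prefix:
  ∀w ∃x (¬H(w) ∨ ¬P(x))
The quantifier ∃w sits under an odd number of negations, so it flips to ∀w.

universal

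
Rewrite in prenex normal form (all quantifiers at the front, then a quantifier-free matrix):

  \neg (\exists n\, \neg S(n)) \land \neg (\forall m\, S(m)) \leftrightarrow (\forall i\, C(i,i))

Eliminate → and ↔ using ¬ and ∨; A ↔ B as (¬A ∨ B) ∧ (¬B ∨ A).
  (\neg (\neg (\exists n\, \neg S(n)) \land \neg (\forall m\, S(m))) \lor (\forall i\, C(i,i))) \land (\neg (\forall i\, C(i,i)) \lor \neg (\exists n\, \neg S(n)) \land \neg (\forall m\, S(m)))
Push ¬ through the quantifiers and connectives to reach negation normal form:
  ((\exists n\, \neg S(n)) \lor (\forall m\, S(m)) \lor (\forall i\, C(i,i))) \land ((\exists i\, \neg C(i,i)) \lor (\forall n\, S(n)) \land (\exists m\, \neg S(m)))
Give each quantifier a distinct variable: i↦r, n↦v, m↦u.
  ((\exists n\, \neg S(n)) \lor (\forall m\, S(m)) \lor (\forall i\, C(i,i))) \land ((\exists r\, \neg C(r,r)) \lor (\forall v\, S(v)) \land (\exists u\, \neg S(u)))
Pull the quantifiers to the front (each side's bound variable is not free in the other side):
  \exists n\, \forall m\, \forall i\, \exists r\, \forall v\, \exists u\, ((\neg S(n) \lor S(m) \lor C(i,i)) \land (\neg C(r,r) \lor S(v) \land \neg S(u)))

\exists n\, \forall m\, \forall i\, \exists r\, \forall v\, \exists u\, ((\neg S(n) \lor S(m) \lor C(i,i)) \land (\neg C(r,r) \lor S(v) \land \neg S(u)))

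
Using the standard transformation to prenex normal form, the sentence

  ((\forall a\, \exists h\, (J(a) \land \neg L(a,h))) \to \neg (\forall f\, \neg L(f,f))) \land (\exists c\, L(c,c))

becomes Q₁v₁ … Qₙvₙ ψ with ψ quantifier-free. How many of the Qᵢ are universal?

Eliminate → and ↔ using ¬ and ∨.
  (\neg (\forall a\, \exists h\, (J(a) \land \neg L(a,h))) \lor \neg (\forall f\, \neg L(f,f))) \land (\exists c\, L(c,c))
Push ¬ through the quantifiers and connectives to reach negation normal form:
  ((\exists a\, \forall h\, (\neg J(a) \lor L(a,h))) \lor (\exists f\, L(f,f))) \land (\exists c\, L(c,c))
Finally move all quantifiers to the prefix:
  \exists a\, \forall h\, \exists f\, \exists c\, ((\neg J(a) \lor L(a,h) \lor L(f,f)) \land L(c,c))
The prefix is \exists a \forall h \exists f \exists c: 1 universal, 3 existential.

1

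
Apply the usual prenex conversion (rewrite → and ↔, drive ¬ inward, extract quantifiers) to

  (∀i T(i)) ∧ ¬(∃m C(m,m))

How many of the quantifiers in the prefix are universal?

2

Drive negations inward (¬∀x A ≡ ∃x ¬A, ¬∃x A ≡ ∀x ¬A, De Morgan for ∧/∨):
  (∀i T(i)) ∧ (∀m ¬C(m,m))
All bound variables are already distinct, so no renaming is needed.
Finally move all quantifiers to the prefix:
  ∀i ∀m (T(i) ∧ ¬C(m,m))
The prefix is ∀i ∀m: 2 universal, 0 existential.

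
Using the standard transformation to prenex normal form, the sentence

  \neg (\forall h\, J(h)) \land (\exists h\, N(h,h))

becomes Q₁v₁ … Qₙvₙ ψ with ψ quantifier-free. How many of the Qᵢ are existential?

2

Move each ¬ inward, flipping quantifiers it crosses:
  (\exists h\, \neg J(h)) \land (\exists h\, N(h,h))
Give each quantifier a distinct variable: h↦z1.
  (\exists h\, \neg J(h)) \land (\exists z1\, N(z1,z1))
Finally move all quantifiers to the prefix:
  \exists h\, \exists z1\, (\neg J(h) \land N(z1,z1))
The prefix is \exists h \exists z1: 0 universal, 2 existential.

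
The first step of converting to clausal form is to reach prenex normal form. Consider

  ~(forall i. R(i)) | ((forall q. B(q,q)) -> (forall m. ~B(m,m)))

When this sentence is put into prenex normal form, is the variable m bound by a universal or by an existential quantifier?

universal

First replace A → B with ¬A ∨ B.
  ~(forall i. R(i)) | ~(forall q. B(q,q)) | (forall m. ~B(m,m))
Move each ¬ inward, flipping quantifiers it crosses:
  (exists i. ~R(i)) | (exists q. ~B(q,q)) | (forall m. ~B(m,m))
All bound variables are already distinct, so no renaming is needed.
Pull the quantifiers to the front (each side's bound variable is not free in the other side):
  exists i. exists q. forall m. (~R(i) | ~B(q,q) | ~B(m,m))
The quantifier forall m sits under an even number of negations (counting the antecedent side of each →), so it remains universal.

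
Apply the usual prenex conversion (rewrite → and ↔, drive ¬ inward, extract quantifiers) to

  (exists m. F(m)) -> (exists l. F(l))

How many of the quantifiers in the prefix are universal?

1

Rewrite implications/biconditionals: A → B as ¬A ∨ B.
  ~(exists m. F(m)) | (exists l. F(l))
Drive negations inward (¬∀x A ≡ ∃x ¬A, ¬∃x A ≡ ∀x ¬A, De Morgan for ∧/∨):
  (forall m. ~F(m)) | (exists l. F(l))
All bound variables are already distinct, so no renaming is needed.
Extract every quantifier outward, since the variables are now distinct and don't occur free across branches:
  forall m. exists l. (~F(m) | F(l))
The prefix is forall m exists l: 1 universal, 1 existential.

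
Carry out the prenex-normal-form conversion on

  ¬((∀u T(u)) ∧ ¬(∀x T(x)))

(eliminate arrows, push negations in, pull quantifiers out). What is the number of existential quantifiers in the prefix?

1

Push ¬ through the quantifiers and connectives to reach negation normal form:
  (∃u ¬T(u)) ∨ (∀x T(x))
All bound variables are already distinct, so no renaming is needed.
Pull the quantifiers to the front (each side's bound variable is not free in the other side):
  ∃u ∀x (¬T(u) ∨ T(x))
The prefix is ∃u ∀x: 1 universal, 1 existential.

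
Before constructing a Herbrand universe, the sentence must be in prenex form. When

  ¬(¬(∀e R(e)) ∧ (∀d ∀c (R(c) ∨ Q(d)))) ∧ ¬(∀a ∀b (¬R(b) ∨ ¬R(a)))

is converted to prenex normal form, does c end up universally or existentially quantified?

existential

Drive negations inward (¬∀x A ≡ ∃x ¬A, ¬∃x A ≡ ∀x ¬A, De Morgan for ∧/∨):
  ((∀e R(e)) ∨ (∃d ∃c (¬R(c) ∧ ¬Q(d)))) ∧ (∃a ∃b (R(b) ∧ R(a)))
Extract every quantifier outward, since the variables are now distinct and don't occur free across branches:
  ∀e ∃d ∃c ∃a ∃b ((R(e) ∨ ¬R(c) ∧ ¬Q(d)) ∧ R(b) ∧ R(a))
The quantifier ∀c sits under an odd number of negations, so it flips to ∃c.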